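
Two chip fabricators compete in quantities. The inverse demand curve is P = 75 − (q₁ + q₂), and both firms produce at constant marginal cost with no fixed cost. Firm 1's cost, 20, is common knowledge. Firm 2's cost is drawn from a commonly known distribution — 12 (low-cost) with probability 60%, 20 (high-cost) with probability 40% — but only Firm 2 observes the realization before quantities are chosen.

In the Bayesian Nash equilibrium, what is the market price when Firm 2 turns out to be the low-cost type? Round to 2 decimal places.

Firm 2 with cost c maximizes (75 − (q₁+q₂) − c)·q₂, giving q₂(c) = (75 − c − q₁)/2.
E[c₂] = 0.6·12 + 0.4·20 = 15.2
Firm 1's FOC against E[q₂] yields q₁ = (75 − 2·20 + E[c₂])/3 = (75 − 40 + 15.2)/3 = 16.7333.
q₂(low-cost) = 23.1333, so P = 75 − (16.7333 + 23.1333) = 35.1333.

35.13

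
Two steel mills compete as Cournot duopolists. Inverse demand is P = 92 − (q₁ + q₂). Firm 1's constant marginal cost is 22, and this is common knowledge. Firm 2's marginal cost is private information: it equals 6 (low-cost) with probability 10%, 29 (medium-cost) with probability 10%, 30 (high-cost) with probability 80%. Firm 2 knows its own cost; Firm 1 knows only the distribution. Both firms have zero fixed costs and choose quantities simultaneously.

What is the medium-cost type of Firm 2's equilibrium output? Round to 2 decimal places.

Firm 2 with cost c maximizes (92 − (q₁+q₂) − c)·q₂, giving q₂(c) = (92 − c − q₁)/2.
E[c₂] = 0.1·6 + 0.1·29 + 0.8·30 = 27.5
Firm 1's FOC against E[q₂] yields q₁ = (92 − 2·22 + E[c₂])/3 = (92 − 44 + 27.5)/3 = 25.1667.
q₂(medium-cost) = (92 − 29 − 25.1667)/2 = 18.9167.

18.92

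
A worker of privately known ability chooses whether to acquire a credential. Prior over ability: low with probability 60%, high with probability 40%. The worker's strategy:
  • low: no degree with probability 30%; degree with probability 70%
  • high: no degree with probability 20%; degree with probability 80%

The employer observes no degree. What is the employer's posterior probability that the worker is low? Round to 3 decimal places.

0.692

P(no degree) = 0.6·0.3 + 0.4·0.2 = 0.26
P(low | no degree) = (0.6·0.3) / 0.26 = 0.18 / 0.26 = 0.692308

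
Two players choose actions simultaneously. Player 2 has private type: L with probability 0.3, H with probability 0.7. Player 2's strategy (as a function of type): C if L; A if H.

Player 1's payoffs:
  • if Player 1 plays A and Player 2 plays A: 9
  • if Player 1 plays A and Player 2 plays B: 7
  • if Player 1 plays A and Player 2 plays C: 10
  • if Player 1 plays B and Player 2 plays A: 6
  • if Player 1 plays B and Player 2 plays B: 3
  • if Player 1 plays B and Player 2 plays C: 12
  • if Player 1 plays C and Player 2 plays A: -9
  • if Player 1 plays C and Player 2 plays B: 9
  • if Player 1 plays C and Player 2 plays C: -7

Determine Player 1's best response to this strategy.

A

Compute Player 1's expected payoff for each action, taking the expectation over Player 2's type.
E[A] = 0.3·(10) + 0.7·(9) = 9.3
E[B] = 0.3·(12) + 0.7·(6) = 7.8
E[C] = 0.3·(-7) + 0.7·(-9) = -8.4
Best response: A (9.3 is the largest).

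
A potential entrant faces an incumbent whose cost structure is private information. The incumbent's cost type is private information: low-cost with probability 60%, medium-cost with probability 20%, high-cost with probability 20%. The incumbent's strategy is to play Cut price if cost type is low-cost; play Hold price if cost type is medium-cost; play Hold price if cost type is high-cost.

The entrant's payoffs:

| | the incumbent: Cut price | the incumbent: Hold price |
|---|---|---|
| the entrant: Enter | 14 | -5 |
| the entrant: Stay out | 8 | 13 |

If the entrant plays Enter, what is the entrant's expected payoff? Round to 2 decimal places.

E[Enter] = 0.6·14 + 0.2·(-5) + 0.2·(-5) = 8.4 + (-1) + (-1) = 6.4

6.40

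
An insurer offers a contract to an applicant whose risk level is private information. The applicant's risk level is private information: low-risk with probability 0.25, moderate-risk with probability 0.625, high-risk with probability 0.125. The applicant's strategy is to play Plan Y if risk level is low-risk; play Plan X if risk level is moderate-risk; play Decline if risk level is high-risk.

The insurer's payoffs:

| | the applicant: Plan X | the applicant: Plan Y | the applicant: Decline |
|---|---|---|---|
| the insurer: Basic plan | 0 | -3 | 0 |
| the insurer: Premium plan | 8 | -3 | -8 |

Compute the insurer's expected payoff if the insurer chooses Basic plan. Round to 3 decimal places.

Take the expectation over the applicant's risk level, weighting each type's action by its prior probability.
E[Basic plan] = 0.25·(-3) + 0.625·0 + 0.125·0 = (-0.75) + 0 + 0 = -0.75

-0.750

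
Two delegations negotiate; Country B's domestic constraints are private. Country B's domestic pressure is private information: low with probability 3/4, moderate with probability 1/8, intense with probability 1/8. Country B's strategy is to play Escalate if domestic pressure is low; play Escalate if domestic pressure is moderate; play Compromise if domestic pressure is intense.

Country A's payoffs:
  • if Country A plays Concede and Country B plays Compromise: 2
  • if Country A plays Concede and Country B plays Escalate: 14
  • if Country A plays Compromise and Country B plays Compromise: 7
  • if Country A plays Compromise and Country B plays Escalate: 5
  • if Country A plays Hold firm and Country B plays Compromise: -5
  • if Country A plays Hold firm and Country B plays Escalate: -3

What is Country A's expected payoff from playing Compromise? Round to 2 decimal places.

5.25

E[Compromise] = 3/4·5 + 1/8·5 + 1/8·7 = 15/4 + 5/8 + 7/8 = 21/4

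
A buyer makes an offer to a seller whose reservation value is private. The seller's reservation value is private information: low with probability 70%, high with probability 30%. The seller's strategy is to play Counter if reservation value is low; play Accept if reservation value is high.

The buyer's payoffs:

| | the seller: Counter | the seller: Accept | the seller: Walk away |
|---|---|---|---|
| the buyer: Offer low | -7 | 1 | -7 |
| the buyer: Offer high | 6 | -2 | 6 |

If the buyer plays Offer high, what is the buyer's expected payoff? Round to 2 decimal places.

3.60

Take the expectation over the seller's reservation value, weighting each type's action by its prior probability.
E[Offer high] = 0.7·6 + 0.3·(-2) = 4.2 + (-0.6) = 3.6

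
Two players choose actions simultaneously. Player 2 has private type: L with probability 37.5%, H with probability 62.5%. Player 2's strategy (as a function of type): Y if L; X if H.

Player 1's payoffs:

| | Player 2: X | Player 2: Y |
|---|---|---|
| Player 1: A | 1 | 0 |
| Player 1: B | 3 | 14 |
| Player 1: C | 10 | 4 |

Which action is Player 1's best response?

C

E[A] = 0.375·(0) + 0.625·(1) = 0.625
E[B] = 0.375·(14) + 0.625·(3) = 7.125
E[C] = 0.375·(4) + 0.625·(10) = 7.75
Best response: C (7.75 is the largest).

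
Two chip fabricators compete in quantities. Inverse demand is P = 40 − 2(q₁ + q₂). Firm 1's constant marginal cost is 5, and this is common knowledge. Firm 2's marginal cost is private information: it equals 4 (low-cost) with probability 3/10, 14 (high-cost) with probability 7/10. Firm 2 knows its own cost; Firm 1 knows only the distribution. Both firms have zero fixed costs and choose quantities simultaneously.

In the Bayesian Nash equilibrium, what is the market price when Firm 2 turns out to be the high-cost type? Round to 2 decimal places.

20.17

Type-c best response for Firm 2: q₂(c) = (40 − c)/4 − q₁/2.
Firm 1 maximizes expected profit; its first-order condition is 40 − 4q₁ − 2E[q₂] − 5 = 0.
Substituting E[q₂] and solving: E[c₂] = 11, so q₁ = (40 − 2·5 + 11)/6 = 6.83333.
q₂(high-cost) = 3.08333, so P = 40 − 2·(6.83333 + 3.08333) = 20.1667.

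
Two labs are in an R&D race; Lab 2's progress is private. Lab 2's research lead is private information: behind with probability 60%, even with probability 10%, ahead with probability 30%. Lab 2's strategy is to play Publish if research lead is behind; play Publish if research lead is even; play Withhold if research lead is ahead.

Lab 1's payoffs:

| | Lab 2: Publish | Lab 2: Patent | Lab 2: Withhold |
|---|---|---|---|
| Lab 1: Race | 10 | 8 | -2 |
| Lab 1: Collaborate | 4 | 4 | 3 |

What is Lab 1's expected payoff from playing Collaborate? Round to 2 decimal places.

3.70

Take the expectation over Lab 2's research lead, weighting each type's action by its prior probability.
E[Collaborate] = 0.6·4 + 0.1·4 + 0.3·3 = 2.4 + 0.4 + 0.9 = 3.7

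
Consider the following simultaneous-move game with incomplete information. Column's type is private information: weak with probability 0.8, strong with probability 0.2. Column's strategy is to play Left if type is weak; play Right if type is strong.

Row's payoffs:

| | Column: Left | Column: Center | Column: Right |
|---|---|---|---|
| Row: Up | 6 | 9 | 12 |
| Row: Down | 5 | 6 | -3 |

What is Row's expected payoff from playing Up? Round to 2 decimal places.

7.20

E[Up] = 0.8·6 + 0.2·12 = 4.8 + 2.4 = 7.2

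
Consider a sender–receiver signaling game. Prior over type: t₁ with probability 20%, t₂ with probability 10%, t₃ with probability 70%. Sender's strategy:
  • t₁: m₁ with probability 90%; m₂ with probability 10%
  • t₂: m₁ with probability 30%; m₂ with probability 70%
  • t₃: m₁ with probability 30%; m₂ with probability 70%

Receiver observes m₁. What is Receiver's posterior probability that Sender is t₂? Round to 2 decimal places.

0.07

P(m₁) = 0.2·0.9 + 0.1·0.3 + 0.7·0.3 = 0.42
P(t₂ | m₁) = (0.1·0.3) / 0.42 = 0.03 / 0.42 = 0.0714286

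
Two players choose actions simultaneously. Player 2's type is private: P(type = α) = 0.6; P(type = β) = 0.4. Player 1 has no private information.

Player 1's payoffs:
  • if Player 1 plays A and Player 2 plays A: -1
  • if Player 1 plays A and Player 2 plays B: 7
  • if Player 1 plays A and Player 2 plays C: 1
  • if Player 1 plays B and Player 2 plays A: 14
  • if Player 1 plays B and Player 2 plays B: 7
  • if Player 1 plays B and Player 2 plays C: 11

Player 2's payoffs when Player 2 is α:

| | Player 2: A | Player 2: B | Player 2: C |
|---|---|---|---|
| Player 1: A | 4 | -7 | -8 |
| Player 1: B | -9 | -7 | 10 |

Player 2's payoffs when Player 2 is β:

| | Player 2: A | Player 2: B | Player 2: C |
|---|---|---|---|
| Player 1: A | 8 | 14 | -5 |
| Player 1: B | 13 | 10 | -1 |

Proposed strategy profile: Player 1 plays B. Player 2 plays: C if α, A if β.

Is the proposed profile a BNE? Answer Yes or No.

Yes

A profile is a BNE iff every type of every player is best-responding given beliefs about the other side.
Player 1 plays B: E[B] = 0.6·(11) + 0.4·(14) = 12.2; E[A] = 0.2. Best-responding. ✓
Player 2 (type α), facing B: A gives -9, B gives -7, C gives 10. Proposed C is best. ✓
Player 2 (type β), facing B: A gives 13, B gives 10, C gives -1. Proposed A is best. ✓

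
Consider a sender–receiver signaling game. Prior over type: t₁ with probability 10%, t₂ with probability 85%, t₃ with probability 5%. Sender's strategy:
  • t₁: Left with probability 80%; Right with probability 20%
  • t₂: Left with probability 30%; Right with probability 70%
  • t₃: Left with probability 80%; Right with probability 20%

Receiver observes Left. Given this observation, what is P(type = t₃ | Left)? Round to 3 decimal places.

0.107

P(Left) = 0.1·0.8 + 0.85·0.3 + 0.05·0.8 = 0.375
P(t₃ | Left) = (0.05·0.8) / 0.375 = 0.04 / 0.375 = 0.106667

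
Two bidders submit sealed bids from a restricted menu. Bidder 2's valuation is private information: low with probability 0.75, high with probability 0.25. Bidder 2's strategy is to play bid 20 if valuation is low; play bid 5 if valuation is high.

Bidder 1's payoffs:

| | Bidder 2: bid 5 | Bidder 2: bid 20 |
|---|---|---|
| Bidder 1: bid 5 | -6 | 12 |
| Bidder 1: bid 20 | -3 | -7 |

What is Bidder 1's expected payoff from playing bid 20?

E[bid 20] = 0.75·(-7) + 0.25·(-3) = (-5.25) + (-0.75) = -6

-6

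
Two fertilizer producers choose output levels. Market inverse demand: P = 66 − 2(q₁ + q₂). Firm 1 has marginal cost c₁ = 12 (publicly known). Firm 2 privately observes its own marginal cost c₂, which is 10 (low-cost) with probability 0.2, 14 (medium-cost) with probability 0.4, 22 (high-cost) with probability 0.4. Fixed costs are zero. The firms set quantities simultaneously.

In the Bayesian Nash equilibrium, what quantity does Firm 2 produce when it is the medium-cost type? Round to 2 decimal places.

Type-c best response for Firm 2: q₂(c) = (66 − c)/4 − q₁/2.
Firm 1 maximizes expected profit; its first-order condition is 66 − 4q₁ − 2E[q₂] − 12 = 0.
Substituting E[q₂] and solving: E[c₂] = 16.4, so q₁ = (66 − 2·12 + 16.4)/6 = 9.73333.
q₂(medium-cost) = (66 − 14 − 2·9.73333)/4 = 8.13333.

8.13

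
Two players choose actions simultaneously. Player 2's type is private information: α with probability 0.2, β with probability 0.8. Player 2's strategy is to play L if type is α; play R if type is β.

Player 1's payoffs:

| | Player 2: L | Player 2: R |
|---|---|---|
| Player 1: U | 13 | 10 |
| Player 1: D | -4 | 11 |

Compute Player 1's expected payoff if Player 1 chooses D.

E[D] = 0.2·(-4) + 0.8·11 = (-0.8) + 8.8 = 8

8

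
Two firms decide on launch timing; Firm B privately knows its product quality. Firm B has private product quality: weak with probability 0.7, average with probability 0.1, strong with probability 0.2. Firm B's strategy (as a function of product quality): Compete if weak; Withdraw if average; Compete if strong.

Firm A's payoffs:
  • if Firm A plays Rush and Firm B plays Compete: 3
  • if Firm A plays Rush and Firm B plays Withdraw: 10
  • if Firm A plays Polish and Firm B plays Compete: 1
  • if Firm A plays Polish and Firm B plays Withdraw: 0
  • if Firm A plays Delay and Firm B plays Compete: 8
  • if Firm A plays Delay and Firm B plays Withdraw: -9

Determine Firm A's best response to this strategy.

E[Rush] = 0.7·(3) + 0.1·(10) + 0.2·(3) = 3.7
E[Polish] = 0.7·(1) + 0.1·(0) + 0.2·(1) = 0.9
E[Delay] = 0.7·(8) + 0.1·(-9) + 0.2·(8) = 6.3
Best response: Delay (6.3 is the largest).

Delay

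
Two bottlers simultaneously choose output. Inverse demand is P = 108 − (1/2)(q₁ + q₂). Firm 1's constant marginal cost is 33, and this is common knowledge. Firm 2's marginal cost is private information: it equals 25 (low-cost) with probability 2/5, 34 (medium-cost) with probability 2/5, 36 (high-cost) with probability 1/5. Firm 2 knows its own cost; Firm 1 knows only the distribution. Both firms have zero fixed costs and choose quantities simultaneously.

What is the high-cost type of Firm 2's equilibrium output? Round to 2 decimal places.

Type-c best response for Firm 2: q₂(c) = (108 − c) − q₁/2.
Firm 1 maximizes expected profit; its first-order condition is 108 − q₁ − (1/2)E[q₂] − 33 = 0.
Substituting E[q₂] and solving: E[c₂] = 30.8, so q₁ = (108 − 2·33 + 30.8)/(3/2) = 48.5333.
q₂(high-cost) = (108 − 36 − (1/2)·48.5333) = 47.7333.

47.73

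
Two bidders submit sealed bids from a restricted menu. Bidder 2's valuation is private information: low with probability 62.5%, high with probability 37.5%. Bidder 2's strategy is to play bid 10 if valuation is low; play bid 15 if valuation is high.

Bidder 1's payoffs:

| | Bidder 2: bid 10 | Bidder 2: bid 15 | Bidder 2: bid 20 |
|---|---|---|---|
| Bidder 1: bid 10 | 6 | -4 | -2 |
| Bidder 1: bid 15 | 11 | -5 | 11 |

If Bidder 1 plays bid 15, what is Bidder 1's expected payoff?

5

E[bid 15] = 0.625·11 + 0.375·(-5) = 6.875 + (-1.875) = 5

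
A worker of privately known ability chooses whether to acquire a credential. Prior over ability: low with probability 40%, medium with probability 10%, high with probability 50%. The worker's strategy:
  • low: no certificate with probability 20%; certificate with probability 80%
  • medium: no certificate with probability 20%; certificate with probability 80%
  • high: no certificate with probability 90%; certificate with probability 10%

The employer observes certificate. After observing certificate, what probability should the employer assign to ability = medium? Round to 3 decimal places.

Apply Bayes' rule using the sender's strategy as the likelihood.
P(certificate) = 0.4·0.8 + 0.1·0.8 + 0.5·0.1 = 0.45
P(medium | certificate) = (0.1·0.8) / 0.45 = 0.08 / 0.45 = 0.177778

0.178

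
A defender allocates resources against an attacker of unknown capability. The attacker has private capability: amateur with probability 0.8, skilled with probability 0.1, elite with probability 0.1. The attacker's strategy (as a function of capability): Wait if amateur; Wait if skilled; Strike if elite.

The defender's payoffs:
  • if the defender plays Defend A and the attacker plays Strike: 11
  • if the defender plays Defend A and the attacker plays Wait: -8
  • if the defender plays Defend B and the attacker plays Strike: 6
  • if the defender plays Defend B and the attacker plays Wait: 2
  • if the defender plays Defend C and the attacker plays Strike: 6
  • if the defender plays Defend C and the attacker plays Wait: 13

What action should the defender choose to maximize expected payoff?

E[Defend A] = 0.8·(-8) + 0.1·(-8) + 0.1·(11) = -6.1
E[Defend B] = 0.8·(2) + 0.1·(2) + 0.1·(6) = 2.4
E[Defend C] = 0.8·(13) + 0.1·(13) + 0.1·(6) = 12.3
Best response: Defend C (12.3 is the largest).

Defend C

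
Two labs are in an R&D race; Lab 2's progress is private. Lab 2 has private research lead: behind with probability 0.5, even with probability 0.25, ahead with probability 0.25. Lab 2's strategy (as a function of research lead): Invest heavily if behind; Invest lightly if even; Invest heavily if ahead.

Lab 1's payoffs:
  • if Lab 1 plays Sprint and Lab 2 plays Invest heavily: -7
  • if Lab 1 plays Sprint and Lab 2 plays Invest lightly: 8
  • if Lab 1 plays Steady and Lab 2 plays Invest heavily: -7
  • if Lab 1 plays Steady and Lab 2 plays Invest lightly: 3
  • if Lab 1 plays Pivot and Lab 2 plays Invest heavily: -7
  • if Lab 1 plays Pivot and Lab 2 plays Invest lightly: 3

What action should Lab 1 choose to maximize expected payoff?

Sprint

E[Sprint] = 0.5·(-7) + 0.25·(8) + 0.25·(-7) = -3.25
E[Steady] = 0.5·(-7) + 0.25·(3) + 0.25·(-7) = -4.5
E[Pivot] = 0.5·(-7) + 0.25·(3) + 0.25·(-7) = -4.5
Best response: Sprint (-3.25 is the largest).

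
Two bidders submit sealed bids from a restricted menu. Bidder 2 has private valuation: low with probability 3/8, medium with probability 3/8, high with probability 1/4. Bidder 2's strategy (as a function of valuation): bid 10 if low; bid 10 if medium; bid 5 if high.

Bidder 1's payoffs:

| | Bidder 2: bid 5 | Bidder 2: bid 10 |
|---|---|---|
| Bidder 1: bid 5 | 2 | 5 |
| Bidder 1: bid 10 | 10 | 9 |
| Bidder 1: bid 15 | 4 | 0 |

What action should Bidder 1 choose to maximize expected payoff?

bid 10

Compute Bidder 1's expected payoff for each action, taking the expectation over Bidder 2's type.
E[bid 5] = 3/8·(5) + 3/8·(5) + 1/4·(2) = 17/4
E[bid 10] = 3/8·(9) + 3/8·(9) + 1/4·(10) = 37/4
E[bid 15] = 3/8·(0) + 3/8·(0) + 1/4·(4) = 1
Best response: bid 10 (37/4 is the largest).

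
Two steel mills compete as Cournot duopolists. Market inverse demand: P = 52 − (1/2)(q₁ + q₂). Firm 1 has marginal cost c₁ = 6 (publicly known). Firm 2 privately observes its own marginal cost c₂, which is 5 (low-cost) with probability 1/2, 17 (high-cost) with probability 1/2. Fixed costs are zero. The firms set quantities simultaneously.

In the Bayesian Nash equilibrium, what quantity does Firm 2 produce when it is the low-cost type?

Firm 2 with cost c maximizes (52 − (1/2)(q₁+q₂) − c)·q₂, giving q₂(c) = (52 − c − (1/2)q₁).
E[c₂] = 1/2·5 + 1/2·17 = 11
Firm 1's FOC against E[q₂] yields q₁ = (52 − 2·6 + E[c₂])/(3/2) = (52 − 12 + 11)/(3/2) = 34.
q₂(low-cost) = (52 − 5 − (1/2)·34) = 30.

30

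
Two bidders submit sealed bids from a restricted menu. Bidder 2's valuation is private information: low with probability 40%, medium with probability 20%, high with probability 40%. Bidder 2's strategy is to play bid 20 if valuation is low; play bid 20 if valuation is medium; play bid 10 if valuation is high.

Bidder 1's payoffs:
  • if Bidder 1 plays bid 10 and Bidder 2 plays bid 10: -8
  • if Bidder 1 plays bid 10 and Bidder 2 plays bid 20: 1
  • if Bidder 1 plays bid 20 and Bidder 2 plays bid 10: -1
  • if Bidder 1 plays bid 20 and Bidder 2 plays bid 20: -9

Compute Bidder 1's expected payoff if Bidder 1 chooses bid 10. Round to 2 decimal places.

-2.60

Take the expectation over Bidder 2's valuation, weighting each type's action by its prior probability.
E[bid 10] = 0.4·1 + 0.2·1 + 0.4·(-8) = 0.4 + 0.2 + (-3.2) = -2.6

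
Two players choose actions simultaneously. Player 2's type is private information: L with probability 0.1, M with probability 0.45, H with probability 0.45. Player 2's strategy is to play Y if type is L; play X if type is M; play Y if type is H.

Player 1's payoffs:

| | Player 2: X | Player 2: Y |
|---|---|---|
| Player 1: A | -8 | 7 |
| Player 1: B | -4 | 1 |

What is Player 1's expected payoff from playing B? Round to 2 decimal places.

E[B] = 0.1·1 + 0.45·(-4) + 0.45·1 = 0.1 + (-1.8) + 0.45 = -1.25

-1.25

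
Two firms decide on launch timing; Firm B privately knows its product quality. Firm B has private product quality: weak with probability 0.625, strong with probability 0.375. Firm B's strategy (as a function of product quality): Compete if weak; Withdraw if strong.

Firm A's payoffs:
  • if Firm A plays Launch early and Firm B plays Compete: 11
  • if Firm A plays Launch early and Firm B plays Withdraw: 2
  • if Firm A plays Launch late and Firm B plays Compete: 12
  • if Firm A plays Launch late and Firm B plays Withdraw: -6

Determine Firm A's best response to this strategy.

Launch early

E[Launch early] = 0.625·(11) + 0.375·(2) = 7.625
E[Launch late] = 0.625·(12) + 0.375·(-6) = 5.25
Best response: Launch early (7.625 is the largest).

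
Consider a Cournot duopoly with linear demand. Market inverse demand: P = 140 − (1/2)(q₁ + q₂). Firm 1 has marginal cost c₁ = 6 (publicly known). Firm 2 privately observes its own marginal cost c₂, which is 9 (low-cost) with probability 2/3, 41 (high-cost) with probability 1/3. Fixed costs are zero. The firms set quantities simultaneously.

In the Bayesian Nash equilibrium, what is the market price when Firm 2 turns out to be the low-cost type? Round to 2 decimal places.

49.89

Type-c best response for Firm 2: q₂(c) = (140 − c) − q₁/2.
Firm 1 maximizes expected profit; its first-order condition is 140 − q₁ − (1/2)E[q₂] − 6 = 0.
Substituting E[q₂] and solving: E[c₂] = 19.6667, so q₁ = (140 − 2·6 + 19.6667)/(3/2) = 98.4444.
q₂(low-cost) = 81.7778, so P = 140 − (1/2)·(98.4444 + 81.7778) = 49.8889.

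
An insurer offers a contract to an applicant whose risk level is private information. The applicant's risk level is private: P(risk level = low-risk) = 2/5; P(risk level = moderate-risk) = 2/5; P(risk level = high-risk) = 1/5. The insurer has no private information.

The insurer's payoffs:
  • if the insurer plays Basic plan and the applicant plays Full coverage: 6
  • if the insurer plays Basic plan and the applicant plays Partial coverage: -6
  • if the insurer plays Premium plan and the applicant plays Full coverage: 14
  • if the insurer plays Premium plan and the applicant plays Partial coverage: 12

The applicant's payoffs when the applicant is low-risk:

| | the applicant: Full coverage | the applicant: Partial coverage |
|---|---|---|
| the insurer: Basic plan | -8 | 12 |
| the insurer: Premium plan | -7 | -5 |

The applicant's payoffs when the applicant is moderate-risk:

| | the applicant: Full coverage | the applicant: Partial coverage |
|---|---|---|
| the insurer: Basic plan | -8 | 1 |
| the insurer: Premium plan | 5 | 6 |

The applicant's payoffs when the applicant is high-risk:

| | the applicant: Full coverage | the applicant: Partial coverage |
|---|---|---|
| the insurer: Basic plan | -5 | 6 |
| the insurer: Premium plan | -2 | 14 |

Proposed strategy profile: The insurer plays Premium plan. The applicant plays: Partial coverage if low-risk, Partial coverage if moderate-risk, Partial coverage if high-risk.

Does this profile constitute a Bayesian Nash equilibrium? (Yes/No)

A profile is a BNE iff every type of every player is best-responding given beliefs about the other side.
The insurer plays Premium plan: E[Premium plan] = 2/5·(12) + 2/5·(12) + 1/5·(12) = 12; E[Basic plan] = -6. Best-responding. ✓
The applicant (risk level low-risk), facing Premium plan: Full coverage gives -7, Partial coverage gives -5. Proposed Partial coverage is best. ✓
The applicant (risk level moderate-risk), facing Premium plan: Full coverage gives 5, Partial coverage gives 6. Proposed Partial coverage is best. ✓
The applicant (risk level high-risk), facing Premium plan: Full coverage gives -2, Partial coverage gives 14. Proposed Partial coverage is best. ✓

Yes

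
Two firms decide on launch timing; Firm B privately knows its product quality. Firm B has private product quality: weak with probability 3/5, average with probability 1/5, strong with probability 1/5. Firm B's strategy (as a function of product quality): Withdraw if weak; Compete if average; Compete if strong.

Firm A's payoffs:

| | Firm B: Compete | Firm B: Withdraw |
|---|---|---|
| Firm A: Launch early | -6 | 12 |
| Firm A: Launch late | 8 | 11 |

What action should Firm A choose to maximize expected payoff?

Launch late

E[Launch early] = 3/5·(12) + 1/5·(-6) + 1/5·(-6) = 24/5
E[Launch late] = 3/5·(11) + 1/5·(8) + 1/5·(8) = 49/5
Best response: Launch late (49/5 is the largest).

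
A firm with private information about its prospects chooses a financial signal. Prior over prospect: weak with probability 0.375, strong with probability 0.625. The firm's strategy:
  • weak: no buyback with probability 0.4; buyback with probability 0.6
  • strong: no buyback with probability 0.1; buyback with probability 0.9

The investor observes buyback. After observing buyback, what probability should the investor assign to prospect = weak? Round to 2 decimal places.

Apply Bayes' rule using the sender's strategy as the likelihood.
P(buyback) = 0.375·0.6 + 0.625·0.9 = 0.7875
P(weak | buyback) = (0.375·0.6) / 0.7875 = 0.225 / 0.7875 = 0.285714

0.29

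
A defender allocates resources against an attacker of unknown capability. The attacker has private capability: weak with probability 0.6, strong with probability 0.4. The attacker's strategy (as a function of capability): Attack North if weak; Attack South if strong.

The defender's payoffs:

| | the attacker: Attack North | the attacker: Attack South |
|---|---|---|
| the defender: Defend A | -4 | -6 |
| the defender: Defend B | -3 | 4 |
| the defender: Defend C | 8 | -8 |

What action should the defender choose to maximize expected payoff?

Defend C

E[Defend A] = 0.6·(-4) + 0.4·(-6) = -4.8
E[Defend B] = 0.6·(-3) + 0.4·(4) = -0.2
E[Defend C] = 0.6·(8) + 0.4·(-8) = 1.6
Best response: Defend C (1.6 is the largest).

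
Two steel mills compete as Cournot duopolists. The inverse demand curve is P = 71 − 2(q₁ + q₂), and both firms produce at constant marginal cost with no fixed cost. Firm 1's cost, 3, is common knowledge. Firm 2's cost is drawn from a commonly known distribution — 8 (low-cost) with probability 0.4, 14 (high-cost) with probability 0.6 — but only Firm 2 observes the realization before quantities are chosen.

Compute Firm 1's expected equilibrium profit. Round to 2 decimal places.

Each type of Firm 2 best-responds to q₁; Firm 1 best-responds to the expected q₂ over Firm 2's types.
Firm 2 with cost c maximizes (71 − 2(q₁+q₂) − c)·q₂, giving q₂(c) = (71 − c − 2q₁)/4.
E[c₂] = 0.4·8 + 0.6·14 = 11.6
Firm 1's FOC against E[q₂] yields q₁ = (71 − 2·3 + E[c₂])/6 = (71 − 6 + 11.6)/6 = 12.7667.
E[P] = 71 − 2·(q₁ + E[q₂]) = 28.5333; Firm 1's expected profit = (E[P] − 3)·q₁ = (28.5333 − 3)·12.7667 = 325.976.

325.98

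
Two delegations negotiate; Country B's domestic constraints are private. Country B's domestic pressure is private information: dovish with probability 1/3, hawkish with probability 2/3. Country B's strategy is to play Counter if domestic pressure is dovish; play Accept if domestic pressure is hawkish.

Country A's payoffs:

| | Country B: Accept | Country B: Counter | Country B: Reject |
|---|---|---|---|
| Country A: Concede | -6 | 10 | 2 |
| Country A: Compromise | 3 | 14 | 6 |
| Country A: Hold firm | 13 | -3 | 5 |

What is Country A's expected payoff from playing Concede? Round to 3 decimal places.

Take the expectation over Country B's domestic pressure, weighting each type's action by its prior probability.
E[Concede] = 1/3·10 + 2/3·(-6) = 10/3 + (-4) = -2/3

-0.667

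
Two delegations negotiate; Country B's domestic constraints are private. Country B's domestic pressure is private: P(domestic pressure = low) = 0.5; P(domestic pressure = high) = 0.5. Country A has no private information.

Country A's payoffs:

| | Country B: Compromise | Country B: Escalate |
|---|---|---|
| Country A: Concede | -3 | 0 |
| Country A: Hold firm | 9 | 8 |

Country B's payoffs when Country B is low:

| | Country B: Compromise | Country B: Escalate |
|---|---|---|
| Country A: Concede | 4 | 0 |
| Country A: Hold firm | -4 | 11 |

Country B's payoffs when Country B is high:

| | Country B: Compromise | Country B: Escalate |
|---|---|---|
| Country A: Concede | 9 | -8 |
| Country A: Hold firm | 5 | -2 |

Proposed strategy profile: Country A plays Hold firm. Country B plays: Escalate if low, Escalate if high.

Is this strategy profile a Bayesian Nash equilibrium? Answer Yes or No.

No

Country A plays Hold firm: E[Hold firm] = 0.5·(8) + 0.5·(8) = 8; E[Concede] = 0. Best-responding. ✓
Country B (domestic pressure low), facing Hold firm: Compromise gives -4, Escalate gives 11. Proposed Escalate is best. ✓
Country B (domestic pressure high), facing Hold firm: Compromise gives 5, Escalate gives -2. Proposed Escalate is not best — profitable deviation exists. ✗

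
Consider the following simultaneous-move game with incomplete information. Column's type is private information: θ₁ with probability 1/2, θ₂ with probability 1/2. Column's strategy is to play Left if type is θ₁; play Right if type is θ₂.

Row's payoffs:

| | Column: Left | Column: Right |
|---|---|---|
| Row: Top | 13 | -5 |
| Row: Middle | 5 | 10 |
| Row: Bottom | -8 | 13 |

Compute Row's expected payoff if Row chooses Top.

4

E[Top] = 1/2·13 + 1/2·(-5) = 13/2 + (-5/2) = 4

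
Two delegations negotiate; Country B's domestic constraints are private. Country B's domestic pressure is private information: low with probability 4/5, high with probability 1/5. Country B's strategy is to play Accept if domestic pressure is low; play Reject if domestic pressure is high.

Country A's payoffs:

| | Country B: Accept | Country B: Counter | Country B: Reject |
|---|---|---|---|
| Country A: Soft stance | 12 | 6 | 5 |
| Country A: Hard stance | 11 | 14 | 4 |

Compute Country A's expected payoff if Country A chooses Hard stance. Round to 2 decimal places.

E[Hard stance] = 4/5·11 + 1/5·4 = 44/5 + 4/5 = 48/5

9.60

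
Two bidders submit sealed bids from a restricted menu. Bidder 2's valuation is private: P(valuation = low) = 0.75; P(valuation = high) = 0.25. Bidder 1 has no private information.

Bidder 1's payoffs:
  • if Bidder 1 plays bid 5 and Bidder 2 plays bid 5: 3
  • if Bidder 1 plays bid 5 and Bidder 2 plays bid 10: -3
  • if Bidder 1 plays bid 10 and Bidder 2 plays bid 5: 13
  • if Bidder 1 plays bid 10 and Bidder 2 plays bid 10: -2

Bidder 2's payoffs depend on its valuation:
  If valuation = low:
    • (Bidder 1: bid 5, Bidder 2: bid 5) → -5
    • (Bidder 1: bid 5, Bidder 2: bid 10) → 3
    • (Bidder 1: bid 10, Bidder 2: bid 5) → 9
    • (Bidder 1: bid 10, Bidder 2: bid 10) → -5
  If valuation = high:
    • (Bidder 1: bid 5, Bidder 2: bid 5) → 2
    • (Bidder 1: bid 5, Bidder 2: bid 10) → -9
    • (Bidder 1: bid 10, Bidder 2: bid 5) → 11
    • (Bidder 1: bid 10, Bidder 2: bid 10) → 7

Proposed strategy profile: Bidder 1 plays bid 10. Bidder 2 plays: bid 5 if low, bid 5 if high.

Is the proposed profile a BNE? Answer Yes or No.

A profile is a BNE iff every type of every player is best-responding given beliefs about the other side.
Bidder 1 plays bid 10: E[bid 10] = 0.75·(13) + 0.25·(13) = 13; E[bid 5] = 3. Best-responding. ✓
Bidder 2 (valuation low), facing bid 10: bid 5 gives 9, bid 10 gives -5. Proposed bid 5 is best. ✓
Bidder 2 (valuation high), facing bid 10: bid 5 gives 11, bid 10 gives 7. Proposed bid 5 is best. ✓

Yes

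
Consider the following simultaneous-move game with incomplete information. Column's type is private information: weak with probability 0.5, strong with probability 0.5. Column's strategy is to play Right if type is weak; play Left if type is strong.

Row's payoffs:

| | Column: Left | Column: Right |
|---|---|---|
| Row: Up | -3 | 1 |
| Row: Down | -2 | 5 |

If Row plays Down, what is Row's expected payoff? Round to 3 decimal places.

1.500

E[Down] = 0.5·5 + 0.5·(-2) = 2.5 + (-1) = 1.5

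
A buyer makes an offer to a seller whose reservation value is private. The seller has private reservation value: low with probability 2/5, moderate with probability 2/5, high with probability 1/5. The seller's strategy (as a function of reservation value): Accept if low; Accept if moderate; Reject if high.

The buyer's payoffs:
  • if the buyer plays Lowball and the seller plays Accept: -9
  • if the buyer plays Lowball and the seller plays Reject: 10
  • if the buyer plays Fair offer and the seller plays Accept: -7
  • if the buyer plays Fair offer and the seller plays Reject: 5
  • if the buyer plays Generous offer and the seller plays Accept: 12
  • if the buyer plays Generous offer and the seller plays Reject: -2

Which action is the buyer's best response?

E[Lowball] = 2/5·(-9) + 2/5·(-9) + 1/5·(10) = -26/5
E[Fair offer] = 2/5·(-7) + 2/5·(-7) + 1/5·(5) = -23/5
E[Generous offer] = 2/5·(12) + 2/5·(12) + 1/5·(-2) = 46/5
Best response: Generous offer (46/5 is the largest).

Generous offer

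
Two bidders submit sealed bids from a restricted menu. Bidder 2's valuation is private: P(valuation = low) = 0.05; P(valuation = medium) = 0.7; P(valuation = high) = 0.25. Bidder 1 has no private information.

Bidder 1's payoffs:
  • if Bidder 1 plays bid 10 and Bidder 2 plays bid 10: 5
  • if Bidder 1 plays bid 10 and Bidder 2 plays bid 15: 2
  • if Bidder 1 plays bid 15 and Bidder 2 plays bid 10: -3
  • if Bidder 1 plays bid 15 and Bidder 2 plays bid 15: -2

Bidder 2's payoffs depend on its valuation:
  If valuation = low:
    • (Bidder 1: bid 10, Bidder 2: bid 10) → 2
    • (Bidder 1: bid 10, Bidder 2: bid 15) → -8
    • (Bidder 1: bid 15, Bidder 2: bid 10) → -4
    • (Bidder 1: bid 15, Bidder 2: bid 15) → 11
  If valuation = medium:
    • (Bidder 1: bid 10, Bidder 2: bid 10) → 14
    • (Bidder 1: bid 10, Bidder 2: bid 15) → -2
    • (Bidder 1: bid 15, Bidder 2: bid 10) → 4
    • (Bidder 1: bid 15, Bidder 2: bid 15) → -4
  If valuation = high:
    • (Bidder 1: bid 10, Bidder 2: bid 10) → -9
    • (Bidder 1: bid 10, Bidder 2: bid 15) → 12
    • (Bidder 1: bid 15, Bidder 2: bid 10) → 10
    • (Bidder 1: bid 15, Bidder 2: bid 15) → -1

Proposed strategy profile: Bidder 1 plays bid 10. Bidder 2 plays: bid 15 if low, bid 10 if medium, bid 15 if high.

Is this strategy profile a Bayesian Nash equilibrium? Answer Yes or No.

No

Bidder 1 plays bid 10: E[bid 10] = 0.05·(2) + 0.7·(5) + 0.25·(2) = 4.1; E[bid 15] = -2.7. Best-responding. ✓
Bidder 2 (valuation low), facing bid 10: bid 10 gives 2, bid 15 gives -8. Proposed bid 15 is not best — profitable deviation exists. ✗
Bidder 2 (valuation medium), facing bid 10: bid 10 gives 14, bid 15 gives -2. Proposed bid 10 is best. ✓
Bidder 2 (valuation high), facing bid 10: bid 10 gives -9, bid 15 gives 12. Proposed bid 15 is best. ✓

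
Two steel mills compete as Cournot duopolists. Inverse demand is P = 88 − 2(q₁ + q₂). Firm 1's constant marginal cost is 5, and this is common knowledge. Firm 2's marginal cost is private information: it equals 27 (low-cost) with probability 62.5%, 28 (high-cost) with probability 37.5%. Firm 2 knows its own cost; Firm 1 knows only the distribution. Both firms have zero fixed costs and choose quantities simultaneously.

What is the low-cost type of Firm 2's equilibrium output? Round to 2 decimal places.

6.47

Each type of Firm 2 best-responds to q₁; Firm 1 best-responds to the expected q₂ over Firm 2's types.
Firm 2 with cost c maximizes (88 − 2(q₁+q₂) − c)·q₂, giving q₂(c) = (88 − c − 2q₁)/4.
E[c₂] = 0.625·27 + 0.375·28 = 27.375
Firm 1's FOC against E[q₂] yields q₁ = (88 − 2·5 + E[c₂])/6 = (88 − 10 + 27.375)/6 = 17.5625.
q₂(low-cost) = (88 − 27 − 2·17.5625)/4 = 6.46875.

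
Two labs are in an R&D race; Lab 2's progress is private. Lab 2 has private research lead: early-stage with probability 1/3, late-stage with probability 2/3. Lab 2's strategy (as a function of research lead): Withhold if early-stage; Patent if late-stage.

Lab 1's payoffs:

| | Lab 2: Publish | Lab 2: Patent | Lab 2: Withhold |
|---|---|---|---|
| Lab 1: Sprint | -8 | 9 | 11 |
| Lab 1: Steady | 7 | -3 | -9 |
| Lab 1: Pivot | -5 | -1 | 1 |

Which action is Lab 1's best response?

E[Sprint] = 1/3·(11) + 2/3·(9) = 29/3
E[Steady] = 1/3·(-9) + 2/3·(-3) = -5
E[Pivot] = 1/3·(1) + 2/3·(-1) = -1/3
Best response: Sprint (29/3 is the largest).

Sprint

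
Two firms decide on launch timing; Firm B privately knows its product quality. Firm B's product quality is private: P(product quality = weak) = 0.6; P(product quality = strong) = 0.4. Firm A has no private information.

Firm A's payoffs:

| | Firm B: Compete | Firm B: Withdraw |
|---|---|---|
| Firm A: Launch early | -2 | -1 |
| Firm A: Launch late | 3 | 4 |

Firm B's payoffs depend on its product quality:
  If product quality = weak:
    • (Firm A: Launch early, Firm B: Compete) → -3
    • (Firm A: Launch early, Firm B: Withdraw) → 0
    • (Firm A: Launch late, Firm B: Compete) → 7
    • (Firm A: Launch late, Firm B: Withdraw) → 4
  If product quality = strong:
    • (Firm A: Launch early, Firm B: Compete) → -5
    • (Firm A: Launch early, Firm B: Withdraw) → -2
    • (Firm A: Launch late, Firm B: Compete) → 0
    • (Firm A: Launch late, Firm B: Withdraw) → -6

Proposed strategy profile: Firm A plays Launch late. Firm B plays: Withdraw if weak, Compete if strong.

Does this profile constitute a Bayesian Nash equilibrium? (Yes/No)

A profile is a BNE iff every type of every player is best-responding given beliefs about the other side.
Firm A plays Launch late: E[Launch late] = 0.6·(4) + 0.4·(3) = 3.6; E[Launch early] = -1.4. Best-responding. ✓
Firm B (product quality weak), facing Launch late: Compete gives 7, Withdraw gives 4. Proposed Withdraw is not best — profitable deviation exists. ✗
Firm B (product quality strong), facing Launch late: Compete gives 0, Withdraw gives -6. Proposed Compete is best. ✓

No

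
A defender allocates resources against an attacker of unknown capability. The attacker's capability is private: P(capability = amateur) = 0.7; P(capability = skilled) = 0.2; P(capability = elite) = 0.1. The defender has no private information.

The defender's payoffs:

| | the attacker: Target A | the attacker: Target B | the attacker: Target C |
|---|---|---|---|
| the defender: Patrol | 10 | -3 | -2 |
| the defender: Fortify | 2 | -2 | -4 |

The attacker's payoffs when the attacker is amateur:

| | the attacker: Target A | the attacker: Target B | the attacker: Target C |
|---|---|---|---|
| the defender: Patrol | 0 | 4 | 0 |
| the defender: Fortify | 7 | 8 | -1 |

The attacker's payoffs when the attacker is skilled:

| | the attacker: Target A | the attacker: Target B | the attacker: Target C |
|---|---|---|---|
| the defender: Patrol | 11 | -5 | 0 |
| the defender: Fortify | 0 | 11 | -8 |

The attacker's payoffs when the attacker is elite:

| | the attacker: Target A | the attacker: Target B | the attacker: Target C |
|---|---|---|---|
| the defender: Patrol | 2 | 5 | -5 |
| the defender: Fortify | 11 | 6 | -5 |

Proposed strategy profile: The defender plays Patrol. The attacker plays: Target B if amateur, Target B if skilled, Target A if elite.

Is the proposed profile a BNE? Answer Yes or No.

The defender plays Patrol: E[Patrol] = 0.7·(-3) + 0.2·(-3) + 0.1·(10) = -1.7; E[Fortify] = -1.6. Not best-responding. ✗
The attacker (capability amateur), facing Patrol: Target A gives 0, Target B gives 4, Target C gives 0. Proposed Target B is best. ✓
The attacker (capability skilled), facing Patrol: Target A gives 11, Target B gives -5, Target C gives 0. Proposed Target B is not best — profitable deviation exists. ✗
The attacker (capability elite), facing Patrol: Target A gives 2, Target B gives 5, Target C gives -5. Proposed Target A is not best — profitable deviation exists. ✗

No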